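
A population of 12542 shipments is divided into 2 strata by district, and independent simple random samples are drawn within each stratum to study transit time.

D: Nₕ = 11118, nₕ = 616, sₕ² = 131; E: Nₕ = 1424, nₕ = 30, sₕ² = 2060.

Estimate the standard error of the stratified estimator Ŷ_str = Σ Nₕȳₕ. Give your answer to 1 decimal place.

Var(Ŷ_str) = Σₕ Nₕ²(1 − fₕ)sₕ²/nₕ.
D: 11118²·(1 − 616/11118)·131/616 = 2.4830717 × 10^7.
E: 1424²·(1 − 30/1424)·2060/30 = 1.3630718 × 10^8.
Sum = 1.611379 × 10^8.
SE = √(1.611379 × 10^8) = 12694.0.

12694.0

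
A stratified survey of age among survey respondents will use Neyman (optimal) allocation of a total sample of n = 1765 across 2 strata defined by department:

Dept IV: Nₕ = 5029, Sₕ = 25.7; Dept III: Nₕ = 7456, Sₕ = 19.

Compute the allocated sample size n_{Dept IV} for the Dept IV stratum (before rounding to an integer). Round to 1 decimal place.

842.0

Neyman allocation: nₕ = n·NₕSₕ / Σⱼ NⱼSⱼ.
Σ NⱼSⱼ = 5029·25.7 + 7456·19 = 270909.3.
n_{Dept IV} = 1765·5029·25.7 / 270909.3 = 842.0.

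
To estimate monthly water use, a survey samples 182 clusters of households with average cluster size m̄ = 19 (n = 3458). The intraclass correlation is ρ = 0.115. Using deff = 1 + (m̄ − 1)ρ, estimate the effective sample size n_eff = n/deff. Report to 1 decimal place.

deff = 1 + (19 − 1)·0.115 = 1 + 2.07 = 3.07.
n_eff = 3458 / 3.07 = 1126.4.

1126.4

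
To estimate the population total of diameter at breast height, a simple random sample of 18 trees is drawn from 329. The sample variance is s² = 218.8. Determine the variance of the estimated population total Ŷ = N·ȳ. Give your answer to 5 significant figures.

1.2437 × 10^6

Var(Ŷ) = N²·Var(ȳ) = N²·(1 − n/N)·s²/n.
f = 18/329 = 0.05471125; Var(ȳ) = 0.94528875·218.8/18 = 11.49051.
Var(Ŷ) = 329² · 11.49051 = 1.2437443 × 10^6.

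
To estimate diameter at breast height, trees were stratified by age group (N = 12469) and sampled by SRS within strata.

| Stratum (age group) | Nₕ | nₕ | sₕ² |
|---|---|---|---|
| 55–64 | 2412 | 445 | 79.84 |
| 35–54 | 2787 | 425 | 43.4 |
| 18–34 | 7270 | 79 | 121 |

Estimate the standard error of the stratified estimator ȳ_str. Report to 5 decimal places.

Var(ȳ_str) = Σₕ Wₕ²(1 − fₕ)sₕ²/nₕ with Wₕ = Nₕ/N, N = 12469.
55–64: Wₕ = 0.19343973; term = 0.19343973²·(1 − 0.18449420)·79.84/445 = 0.0054749345.
35–54: Wₕ = 0.22351432; term = 0.22351432²·(1 − 0.15249372)·43.4/425 = 0.0043236886.
18–34: Wₕ = 0.58304595; term = 0.58304595²·(1 − 0.01086657)·121/79 = 0.51501364.
Sum = 0.52481226.
SE = √(0.52481226) = 0.72444.

0.72444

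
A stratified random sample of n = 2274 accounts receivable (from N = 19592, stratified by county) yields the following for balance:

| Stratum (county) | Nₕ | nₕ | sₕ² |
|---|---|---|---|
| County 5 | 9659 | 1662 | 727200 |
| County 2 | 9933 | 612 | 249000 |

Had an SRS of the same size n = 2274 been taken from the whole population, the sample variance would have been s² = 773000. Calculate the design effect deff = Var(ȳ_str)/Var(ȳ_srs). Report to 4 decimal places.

0.6196

Var(ȳ_str) = Σ Wₕ²(1−fₕ)sₕ²/nₕ with Wₕ = Nₕ/19592:
  County 5: (9659/19592)²·(1−1662/9659)·727200/1662 = 88.049029
  County 2: (9933/19592)²·(1−612/9933)·249000/612 = 98.137123
  → Var(ȳ_str) = 186.18615.
Var(ȳ_srs) = (1 − 2274/19592)·773000/2274 = 300.47476.
deff = 186.18615 / 300.47476 = 0.6196.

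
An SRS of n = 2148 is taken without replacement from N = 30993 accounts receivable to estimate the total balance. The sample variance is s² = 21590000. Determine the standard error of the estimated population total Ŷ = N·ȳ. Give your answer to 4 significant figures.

2.998 × 10^6

Var(Ŷ) = N²·Var(ȳ) = N²·(1 − n/N)·s²/n.
f = 2148/30993 = 0.06930597; Var(ȳ) = 0.93069403·21590000/2148 = 9354.6015.
Var(Ŷ) = 30993² · 9354.6015 = 8.9857126 × 10^12.
SE(Ŷ) = √(8.9857126 × 10^12) = 2.998 × 10^6.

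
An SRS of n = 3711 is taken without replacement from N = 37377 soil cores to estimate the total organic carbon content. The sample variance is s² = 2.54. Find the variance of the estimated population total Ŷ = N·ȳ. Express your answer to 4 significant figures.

Var(Ŷ) = N²·Var(ȳ) = N²·(1 − n/N)·s²/n.
f = 3711/37377 = 0.09928566; Var(ȳ) = 0.90071434·2.54/3711 = 6.164954 × 10^-4.
Var(Ŷ) = 37377² · (6.164954 × 10^-4) = 861268.81.

861300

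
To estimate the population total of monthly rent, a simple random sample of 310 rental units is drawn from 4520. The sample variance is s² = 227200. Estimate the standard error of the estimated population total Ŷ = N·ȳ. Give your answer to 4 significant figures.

118100

Var(Ŷ) = N²·Var(ȳ) = N²·(1 − n/N)·s²/n.
f = 310/4520 = 0.06858407; Var(ȳ) = 0.93141593·227200/310 = 682.63774.
Var(Ŷ) = 4520² · 682.63774 = 1.3946562 × 10^10.
SE(Ŷ) = √(1.3946562 × 10^10) = 118100.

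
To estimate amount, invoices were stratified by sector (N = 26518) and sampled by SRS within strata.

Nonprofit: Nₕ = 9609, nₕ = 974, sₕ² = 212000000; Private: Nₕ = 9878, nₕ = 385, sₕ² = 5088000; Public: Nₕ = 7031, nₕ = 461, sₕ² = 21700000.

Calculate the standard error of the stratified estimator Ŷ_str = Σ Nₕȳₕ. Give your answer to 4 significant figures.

4.634 × 10^6

Var(Ŷ_str) = Σₕ Nₕ²(1 − fₕ)sₕ²/nₕ.
Nonprofit: 9609²·(1 − 974/9609)·212000000/974 = 1.8059987 × 10^13.
Private: 9878²·(1 − 385/9878)·5088000/385 = 1.2392499 × 10^12.
Public: 7031²·(1 − 461/7031)·21700000/461 = 2.1744092 × 10^12.
Sum = 2.1473646 × 10^13.
SE = √(2.1473646 × 10^13) = 4.634 × 10^6.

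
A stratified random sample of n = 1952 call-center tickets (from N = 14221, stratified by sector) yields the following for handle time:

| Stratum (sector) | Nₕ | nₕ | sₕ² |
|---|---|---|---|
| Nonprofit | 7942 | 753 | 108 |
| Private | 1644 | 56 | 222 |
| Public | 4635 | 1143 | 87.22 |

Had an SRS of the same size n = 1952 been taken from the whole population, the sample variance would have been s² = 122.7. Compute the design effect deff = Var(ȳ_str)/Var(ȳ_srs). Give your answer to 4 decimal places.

1.8029

Var(ȳ_str) = Σ Wₕ²(1−fₕ)sₕ²/nₕ with Wₕ = Nₕ/14221:
  Nonprofit: (7942/14221)²·(1−753/7942)·108/753 = 0.04049178
  Private: (1644/14221)²·(1−56/1644)·222/56 = 0.051174898
  Public: (4635/14221)²·(1−1143/4635)·87.22/1143 = 0.0061070792
  → Var(ȳ_str) = 0.097773757.
Var(ȳ_srs) = (1 − 1952/14221)·122.7/1952 = 0.054230521.
deff = 0.097773757 / 0.054230521 = 1.8029.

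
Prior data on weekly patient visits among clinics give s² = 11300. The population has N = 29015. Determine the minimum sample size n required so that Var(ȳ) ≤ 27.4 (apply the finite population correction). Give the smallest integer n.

407

Without fpc, n₀ = s²/D = 11300/27.4 = 412.4088.
With fpc, (1 − n/N)·s²/n ≤ D requires n ≥ n₀/(1 + n₀/N) = 412.4088/(1 + 412.4088/29015) = 406.6291.
Rounding up, n = 407.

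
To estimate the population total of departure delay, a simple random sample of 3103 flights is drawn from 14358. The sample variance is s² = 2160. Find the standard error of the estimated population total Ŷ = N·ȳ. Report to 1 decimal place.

10606.1

Var(Ŷ) = N²·Var(ȳ) = N²·(1 − n/N)·s²/n.
f = 3103/14358 = 0.21611645; Var(ȳ) = 0.78388355·2160/3103 = 0.54566177.
Var(Ŷ) = 14358² · 0.54566177 = 1.1248935 × 10^8.
SE(Ŷ) = √(1.1248935 × 10^8) = 10606.1.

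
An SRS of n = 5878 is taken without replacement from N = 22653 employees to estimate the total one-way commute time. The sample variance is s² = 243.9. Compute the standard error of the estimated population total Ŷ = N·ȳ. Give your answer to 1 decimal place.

Var(Ŷ) = N²·Var(ȳ) = N²·(1 − n/N)·s²/n.
f = 5878/22653 = 0.25947998; Var(ȳ) = 0.74052002·243.9/5878 = 0.030726919.
Var(Ŷ) = 22653² · 0.030726919 = 1.5767777 × 10^7.
SE(Ŷ) = √(1.5767777 × 10^7) = 3970.9.

3970.9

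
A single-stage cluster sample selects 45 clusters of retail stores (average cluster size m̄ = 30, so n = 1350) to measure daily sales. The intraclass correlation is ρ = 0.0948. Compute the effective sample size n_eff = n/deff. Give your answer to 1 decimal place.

deff = 1 + (30 − 1)·0.0948 = 1 + 2.7492 = 3.7492.
n_eff = 1350 / 3.7492 = 360.1.

360.1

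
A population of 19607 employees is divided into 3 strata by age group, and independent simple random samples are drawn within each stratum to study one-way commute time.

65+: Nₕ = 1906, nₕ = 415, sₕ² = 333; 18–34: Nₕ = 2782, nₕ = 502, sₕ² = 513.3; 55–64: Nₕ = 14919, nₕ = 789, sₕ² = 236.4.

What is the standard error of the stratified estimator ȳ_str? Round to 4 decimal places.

0.4326

Var(ȳ_str) = Σₕ Wₕ²(1 − fₕ)sₕ²/nₕ with Wₕ = Nₕ/N, N = 19607.
65+: Wₕ = 0.09721018; term = 0.09721018²·(1 − 0.21773347)·333/415 = 0.0059316345.
18–34: Wₕ = 0.14188810; term = 0.14188810²·(1 − 0.18044572)·513.3/502 = 0.01687086.
55–64: Wₕ = 0.76090172; term = 0.76090172²·(1 − 0.05288558)·236.4/789 = 0.16429716.
Sum = 0.18709965.
SE = √(0.18709965) = 0.4326.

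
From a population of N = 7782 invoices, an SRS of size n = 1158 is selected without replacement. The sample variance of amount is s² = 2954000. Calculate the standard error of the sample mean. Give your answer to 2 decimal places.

Under SRS without replacement, Var(ȳ) = (1 − f)·s²/n with f = n/N = 1158/7782 = 0.14880493.
Var(ȳ) = (1 − 0.14880493)·2954000/1158 = 0.85119507·2550.9499 = 2171.356.
SE(ȳ) = √(2171.356) = 46.60.

46.60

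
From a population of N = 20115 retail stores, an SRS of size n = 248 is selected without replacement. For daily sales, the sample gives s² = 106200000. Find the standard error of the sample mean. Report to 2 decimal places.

Under SRS without replacement, Var(ȳ) = (1 − f)·s²/n with f = n/N = 248/20115 = 0.01232911.
Var(ȳ) = (1 − 0.01232911)·106200000/248 = 0.98767089·428225.81 = 422946.16.
SE(ȳ) = √(422946.16) = 650.34.

650.34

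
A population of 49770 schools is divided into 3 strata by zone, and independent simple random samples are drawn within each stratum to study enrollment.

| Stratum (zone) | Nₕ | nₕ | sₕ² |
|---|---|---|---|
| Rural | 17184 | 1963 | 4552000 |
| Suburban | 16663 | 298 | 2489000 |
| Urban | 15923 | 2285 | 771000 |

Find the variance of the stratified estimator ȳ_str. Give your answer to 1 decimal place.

1193.9

Var(ȳ_str) = Σₕ Wₕ²(1 − fₕ)sₕ²/nₕ with Wₕ = Nₕ/N, N = 49770.
Rural: Wₕ = 0.34526823; term = 0.34526823²·(1 − 0.11423417)·4552000/1963 = 244.8579.
Suburban: Wₕ = 0.33480008; term = 0.33480008²·(1 − 0.01788393)·2489000/298 = 919.48057.
Urban: Wₕ = 0.31993169; term = 0.31993169²·(1 − 0.14350311)·771000/2285 = 29.580702.
Sum = 1193.9192.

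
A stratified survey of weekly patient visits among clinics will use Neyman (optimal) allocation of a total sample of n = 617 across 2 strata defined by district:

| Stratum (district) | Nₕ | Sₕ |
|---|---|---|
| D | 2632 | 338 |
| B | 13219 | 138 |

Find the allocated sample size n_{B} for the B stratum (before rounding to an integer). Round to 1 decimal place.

Neyman allocation: nₕ = n·NₕSₕ / Σⱼ NⱼSⱼ.
Σ NⱼSⱼ = 2632·338 + 13219·138 = 2.713838 × 10^6.
n_{B} = 617·13219·138 / (2.713838 × 10^6) = 414.7.

414.7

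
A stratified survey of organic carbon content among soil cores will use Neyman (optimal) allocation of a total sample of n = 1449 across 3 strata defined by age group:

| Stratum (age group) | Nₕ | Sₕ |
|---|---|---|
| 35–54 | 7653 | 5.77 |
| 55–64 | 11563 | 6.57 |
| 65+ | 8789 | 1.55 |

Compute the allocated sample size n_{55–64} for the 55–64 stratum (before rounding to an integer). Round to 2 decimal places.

Neyman allocation: nₕ = n·NₕSₕ / Σⱼ NⱼSⱼ.
Σ NⱼSⱼ = 7653·5.77 + 11563·6.57 + 8789·1.55 = 133749.67.
n_{55–64} = 1449·11563·6.57 / 133749.67 = 823.02.

823.02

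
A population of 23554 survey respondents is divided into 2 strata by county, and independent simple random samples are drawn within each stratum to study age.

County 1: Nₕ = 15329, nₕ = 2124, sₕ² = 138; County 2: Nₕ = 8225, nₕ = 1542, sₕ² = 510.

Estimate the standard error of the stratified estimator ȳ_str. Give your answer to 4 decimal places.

Var(ȳ_str) = Σₕ Wₕ²(1 − fₕ)sₕ²/nₕ with Wₕ = Nₕ/N, N = 23554.
County 1: Wₕ = 0.65080241; term = 0.65080241²·(1 − 0.13856090)·138/2124 = 0.02370541.
County 2: Wₕ = 0.34919759; term = 0.34919759²·(1 − 0.18747720)·510/1542 = 0.032769048.
Sum = 0.056474458.
SE = √(0.056474458) = 0.2376.

0.2376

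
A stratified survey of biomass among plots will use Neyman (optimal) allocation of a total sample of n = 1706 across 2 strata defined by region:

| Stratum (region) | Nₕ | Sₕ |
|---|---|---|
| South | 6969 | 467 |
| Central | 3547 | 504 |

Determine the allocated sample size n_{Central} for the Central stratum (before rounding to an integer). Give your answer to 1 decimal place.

604.9

Neyman allocation: nₕ = n·NₕSₕ / Σⱼ NⱼSⱼ.
Σ NⱼSⱼ = 6969·467 + 3547·504 = 5.042211 × 10^6.
n_{Central} = 1706·3547·504 / (5.042211 × 10^6) = 604.9.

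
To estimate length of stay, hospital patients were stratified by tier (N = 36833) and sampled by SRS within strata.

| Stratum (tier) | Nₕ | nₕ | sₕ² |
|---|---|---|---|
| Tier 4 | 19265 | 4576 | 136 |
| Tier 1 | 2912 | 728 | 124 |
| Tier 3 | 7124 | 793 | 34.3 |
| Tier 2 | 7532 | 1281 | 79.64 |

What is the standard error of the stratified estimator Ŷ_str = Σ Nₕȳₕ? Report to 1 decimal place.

3791.0

Var(Ŷ_str) = Σₕ Nₕ²(1 − fₕ)sₕ²/nₕ.
Tier 4: 19265²·(1 − 4576/19265)·136/4576 = 8.4103513 × 10^6.
Tier 1: 2912²·(1 − 728/2912)·124/728 = 1.083264 × 10^6.
Tier 3: 7124²·(1 − 793/7124)·34.3/793 = 1.9508198 × 10^6.
Tier 2: 7532²·(1 − 1281/7532)·79.64/1281 = 2.9271295 × 10^6.
Sum = 1.4371565 × 10^7.
SE = √(1.4371565 × 10^7) = 3791.0.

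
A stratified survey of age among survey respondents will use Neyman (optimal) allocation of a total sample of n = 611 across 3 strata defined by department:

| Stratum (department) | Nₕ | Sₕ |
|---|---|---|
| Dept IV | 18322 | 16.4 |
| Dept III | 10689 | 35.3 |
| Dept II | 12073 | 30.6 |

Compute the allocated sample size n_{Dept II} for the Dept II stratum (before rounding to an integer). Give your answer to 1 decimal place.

Neyman allocation: nₕ = n·NₕSₕ / Σⱼ NⱼSⱼ.
Σ NⱼSⱼ = 18322·16.4 + 10689·35.3 + 12073·30.6 = 1.0472363 × 10^6.
n_{Dept II} = 611·12073·30.6 / (1.0472363 × 10^6) = 215.5.

215.5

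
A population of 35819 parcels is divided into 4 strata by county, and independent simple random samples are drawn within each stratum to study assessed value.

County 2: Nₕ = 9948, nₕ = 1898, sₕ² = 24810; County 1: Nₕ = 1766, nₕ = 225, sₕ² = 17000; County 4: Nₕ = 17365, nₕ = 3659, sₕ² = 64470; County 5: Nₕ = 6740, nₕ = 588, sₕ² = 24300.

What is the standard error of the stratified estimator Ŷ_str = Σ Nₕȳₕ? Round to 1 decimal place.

Var(Ŷ_str) = Σₕ Nₕ²(1 − fₕ)sₕ²/nₕ.
County 2: 9948²·(1 − 1898/9948)·24810/1898 = 1.0467964 × 10^9.
County 1: 1766²·(1 − 225/1766)·17000/225 = 2.0561734 × 10^8.
County 4: 17365²·(1 − 3659/17365)·64470/3659 = 4.1935399 × 10^9.
County 5: 6740²·(1 − 588/6740)·24300/588 = 1.7135831 × 10^9.
Sum = 7.1595367 × 10^9.
SE = √(7.1595367 × 10^9) = 84614.0.

84614.0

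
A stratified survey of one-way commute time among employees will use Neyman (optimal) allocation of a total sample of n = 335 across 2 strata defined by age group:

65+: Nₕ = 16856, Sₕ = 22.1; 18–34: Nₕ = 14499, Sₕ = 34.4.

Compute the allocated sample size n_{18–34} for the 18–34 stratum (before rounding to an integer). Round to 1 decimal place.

191.8

Neyman allocation: nₕ = n·NₕSₕ / Σⱼ NⱼSⱼ.
Σ NⱼSⱼ = 16856·22.1 + 14499·34.4 = 871283.2.
n_{18–34} = 335·14499·34.4 / 871283.2 = 191.8.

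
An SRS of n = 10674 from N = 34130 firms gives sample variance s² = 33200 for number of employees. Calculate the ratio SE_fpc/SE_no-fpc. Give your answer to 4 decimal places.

f = n/N = 10674/34130 = 0.31274539.
SE_no-fpc = √(s²/n) = 1.7636217; SE_fpc = √((1−f)s²/n) = 1.4620569.
Ratio = √(1−f) = 0.82900821.

0.8290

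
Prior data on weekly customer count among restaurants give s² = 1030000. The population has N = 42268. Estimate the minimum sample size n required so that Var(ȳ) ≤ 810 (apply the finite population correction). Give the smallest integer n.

1235

Without fpc, n₀ = s²/D = 1030000/810 = 1271.6049.
With fpc, (1 − n/N)·s²/n ≤ D requires n ≥ n₀/(1 + n₀/N) = 1271.6049/(1 + 1271.6049/42268) = 1234.4668.
Rounding up, n = 1235.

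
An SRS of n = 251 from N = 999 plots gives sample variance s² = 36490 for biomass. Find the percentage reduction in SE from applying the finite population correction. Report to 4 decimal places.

13.4697

f = n/N = 251/999 = 0.25125125.
SE_no-fpc = √(s²/n) = 12.0573; SE_fpc = √((1−f)s²/n) = 10.433214.
Ratio = √(1−f) = 0.86530269. Reduction = 100·(1 − 0.86530269) = 13.4697%.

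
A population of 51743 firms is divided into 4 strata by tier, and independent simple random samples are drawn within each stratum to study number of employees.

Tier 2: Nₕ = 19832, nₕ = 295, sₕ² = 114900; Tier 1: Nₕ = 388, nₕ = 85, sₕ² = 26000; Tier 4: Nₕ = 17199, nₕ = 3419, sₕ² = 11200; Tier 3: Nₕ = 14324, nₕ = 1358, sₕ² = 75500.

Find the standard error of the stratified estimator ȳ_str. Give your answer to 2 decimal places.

Var(ȳ_str) = Σₕ Wₕ²(1 − fₕ)sₕ²/nₕ with Wₕ = Nₕ/N, N = 51743.
Tier 2: Wₕ = 0.38327890; term = 0.38327890²·(1 − 0.01487495)·114900/295 = 56.366257.
Tier 1: Wₕ = 0.00749860; term = 0.00749860²·(1 − 0.21907216)·26000/85 = 0.013431532.
Tier 4: Wₕ = 0.33239279; term = 0.33239279²·(1 − 0.19879063)·11200/3419 = 0.28998005.
Tier 3: Wₕ = 0.27682972; term = 0.27682972²·(1 − 0.09480592)·75500/1358 = 3.8566862.
Sum = 60.526355.
SE = √(60.526355) = 7.78.

7.78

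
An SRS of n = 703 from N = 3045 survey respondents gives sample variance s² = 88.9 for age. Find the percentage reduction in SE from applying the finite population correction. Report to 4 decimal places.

12.3000

f = n/N = 703/3045 = 0.23087028.
SE_no-fpc = √(s²/n) = 0.35560939; SE_fpc = √((1−f)s²/n) = 0.31186958.
Ratio = √(1−f) = 0.87700041. Reduction = 100·(1 − 0.87700041) = 12.3000%.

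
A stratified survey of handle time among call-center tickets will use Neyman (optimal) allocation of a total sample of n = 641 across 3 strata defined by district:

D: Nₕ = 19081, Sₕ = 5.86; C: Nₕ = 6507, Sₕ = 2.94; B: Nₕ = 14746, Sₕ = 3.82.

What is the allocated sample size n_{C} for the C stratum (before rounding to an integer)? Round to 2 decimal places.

Neyman allocation: nₕ = n·NₕSₕ / Σⱼ NⱼSⱼ.
Σ NⱼSⱼ = 19081·5.86 + 6507·2.94 + 14746·3.82 = 187274.96.
n_{C} = 641·6507·2.94 / 187274.96 = 65.48.

65.48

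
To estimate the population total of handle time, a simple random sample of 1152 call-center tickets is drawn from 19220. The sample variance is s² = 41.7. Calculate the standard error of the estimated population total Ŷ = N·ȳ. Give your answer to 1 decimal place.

Var(Ŷ) = N²·Var(ȳ) = N²·(1 − n/N)·s²/n.
f = 1152/19220 = 0.05993757; Var(ȳ) = 0.94006243·41.7/1152 = 0.034028302.
Var(Ŷ) = 19220² · 0.034028302 = 1.2570341 × 10^7.
SE(Ŷ) = √(1.2570341 × 10^7) = 3545.5.

3545.5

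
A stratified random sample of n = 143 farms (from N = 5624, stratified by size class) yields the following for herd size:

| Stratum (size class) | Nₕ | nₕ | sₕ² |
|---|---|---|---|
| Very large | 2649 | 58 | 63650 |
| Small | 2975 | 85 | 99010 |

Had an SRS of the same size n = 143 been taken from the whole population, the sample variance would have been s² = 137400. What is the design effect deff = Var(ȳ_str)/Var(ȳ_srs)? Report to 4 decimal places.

0.5924

Var(ȳ_str) = Σ Wₕ²(1−fₕ)sₕ²/nₕ with Wₕ = Nₕ/5624:
  Very large: (2649/5624)²·(1−58/2649)·63650/58 = 238.13825
  Small: (2975/5624)²·(1−85/2975)·99010/85 = 316.63165
  → Var(ȳ_str) = 554.7699.
Var(ȳ_srs) = (1 − 143/5624)·137400/143 = 936.40815.
deff = 554.7699 / 936.40815 = 0.5924.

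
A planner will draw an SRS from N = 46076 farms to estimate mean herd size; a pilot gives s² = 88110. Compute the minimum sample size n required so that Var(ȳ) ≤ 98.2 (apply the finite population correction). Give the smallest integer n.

Without fpc, n₀ = s²/D = 88110/98.2 = 897.2505.
With fpc, (1 − n/N)·s²/n ≤ D requires n ≥ n₀/(1 + n₀/N) = 897.2505/(1 + 897.2505/46076) = 880.1118.
Rounding up, n = 881.

881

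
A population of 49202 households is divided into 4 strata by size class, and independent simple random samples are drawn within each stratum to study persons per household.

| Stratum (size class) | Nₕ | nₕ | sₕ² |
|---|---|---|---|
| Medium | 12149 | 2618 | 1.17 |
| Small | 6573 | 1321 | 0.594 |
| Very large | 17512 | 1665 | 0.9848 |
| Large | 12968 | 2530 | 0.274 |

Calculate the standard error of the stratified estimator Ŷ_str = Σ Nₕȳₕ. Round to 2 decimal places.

496.06

Var(Ŷ_str) = Σₕ Nₕ²(1 − fₕ)sₕ²/nₕ.
Medium: 12149²·(1 − 2618/12149)·1.17/2618 = 51748.197.
Small: 6573²·(1 − 1321/6573)·0.594/1321 = 15522.868.
Very large: 17512²·(1 − 1665/17512)·0.9848/1665 = 164140.82.
Large: 12968²·(1 − 2530/12968)·0.274/2530 = 14659.54.
Sum = 246071.43.
SE = √(246071.43) = 496.06.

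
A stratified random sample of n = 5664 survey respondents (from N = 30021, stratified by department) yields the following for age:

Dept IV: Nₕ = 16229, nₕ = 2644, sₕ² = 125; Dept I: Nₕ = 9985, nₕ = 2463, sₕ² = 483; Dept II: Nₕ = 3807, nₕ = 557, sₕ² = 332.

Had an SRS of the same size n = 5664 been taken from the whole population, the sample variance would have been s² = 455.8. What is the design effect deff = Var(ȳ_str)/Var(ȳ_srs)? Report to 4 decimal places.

Var(ȳ_str) = Σ Wₕ²(1−fₕ)sₕ²/nₕ with Wₕ = Nₕ/30021:
  Dept IV: (16229/30021)²·(1−2644/16229)·125/2644 = 0.011565107
  Dept I: (9985/30021)²·(1−2463/9985)·483/2463 = 0.016342324
  Dept II: (3807/30021)²·(1−557/3807)·332/557 = 0.0081827412
  → Var(ȳ_str) = 0.036090172.
Var(ȳ_srs) = (1 − 5664/30021)·455.8/5664 = 0.065290458.
deff = 0.036090172 / 0.065290458 = 0.5528.

0.5528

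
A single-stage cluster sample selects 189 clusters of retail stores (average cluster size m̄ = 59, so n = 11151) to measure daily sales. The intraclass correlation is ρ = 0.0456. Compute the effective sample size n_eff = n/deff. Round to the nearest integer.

3059

deff = 1 + (59 − 1)·0.0456 = 1 + 2.6448 = 3.6448.
n_eff = 11151 / 3.6448 = 3059.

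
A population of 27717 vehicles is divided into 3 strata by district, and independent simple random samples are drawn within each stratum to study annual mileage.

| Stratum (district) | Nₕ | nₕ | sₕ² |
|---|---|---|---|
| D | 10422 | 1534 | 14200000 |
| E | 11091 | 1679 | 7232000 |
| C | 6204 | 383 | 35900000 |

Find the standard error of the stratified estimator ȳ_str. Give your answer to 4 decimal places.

78.1520

Var(ȳ_str) = Σₕ Wₕ²(1 − fₕ)sₕ²/nₕ with Wₕ = Nₕ/N, N = 27717.
D: Wₕ = 0.37601472; term = 0.37601472²·(1 − 0.14718864)·14200000/1534 = 1116.1579.
E: Wₕ = 0.40015153; term = 0.40015153²·(1 − 0.15138401)·7232000/1679 = 585.28568.
C: Wₕ = 0.22383375; term = 0.22383375²·(1 − 0.06173436)·35900000/383 = 4406.2854.
Sum = 6107.729.
SE = √(6107.729) = 78.1520.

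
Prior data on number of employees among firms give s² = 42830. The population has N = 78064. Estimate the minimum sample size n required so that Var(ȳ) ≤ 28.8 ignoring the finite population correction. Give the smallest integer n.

Without fpc, n₀ = s²/D = 42830/28.8 = 1487.1528.
Rounding up, n = 1488.

1488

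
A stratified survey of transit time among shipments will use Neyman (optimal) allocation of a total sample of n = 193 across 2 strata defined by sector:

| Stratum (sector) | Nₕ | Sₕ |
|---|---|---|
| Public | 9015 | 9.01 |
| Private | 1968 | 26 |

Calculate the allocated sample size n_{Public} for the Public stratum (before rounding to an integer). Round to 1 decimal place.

Neyman allocation: nₕ = n·NₕSₕ / Σⱼ NⱼSⱼ.
Σ NⱼSⱼ = 9015·9.01 + 1968·26 = 132393.15.
n_{Public} = 193·9015·9.01 / 132393.15 = 118.4.

118.4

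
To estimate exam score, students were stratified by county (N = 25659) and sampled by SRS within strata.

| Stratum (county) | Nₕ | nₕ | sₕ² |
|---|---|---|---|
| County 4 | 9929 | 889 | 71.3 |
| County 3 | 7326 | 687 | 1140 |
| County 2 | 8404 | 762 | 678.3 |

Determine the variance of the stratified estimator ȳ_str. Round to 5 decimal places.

Var(ȳ_str) = Σₕ Wₕ²(1 − fₕ)sₕ²/nₕ with Wₕ = Nₕ/N, N = 25659.
County 4: Wₕ = 0.38695974; term = 0.38695974²·(1 − 0.08953570)·71.3/889 = 0.01093408.
County 3: Wₕ = 0.28551385; term = 0.28551385²·(1 − 0.09377559)·1140/687 = 0.12258526.
County 2: Wₕ = 0.32752640; term = 0.32752640²·(1 − 0.09067111)·678.3/762 = 0.086832133.
Sum = 0.22035147.

0.22035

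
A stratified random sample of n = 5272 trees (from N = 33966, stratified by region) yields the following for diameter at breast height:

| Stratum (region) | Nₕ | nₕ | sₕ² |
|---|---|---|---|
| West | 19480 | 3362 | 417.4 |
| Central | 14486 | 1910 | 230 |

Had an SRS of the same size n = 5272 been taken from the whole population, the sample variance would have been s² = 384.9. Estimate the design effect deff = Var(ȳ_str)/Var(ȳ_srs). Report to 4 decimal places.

0.8561

Var(ȳ_str) = Σ Wₕ²(1−fₕ)sₕ²/nₕ with Wₕ = Nₕ/33966:
  West: (19480/33966)²·(1−3362/19480)·417.4/3362 = 0.033788276
  Central: (14486/33966)²·(1−1910/14486)·230/1910 = 0.019015015
  → Var(ȳ_str) = 0.052803291.
Var(ȳ_srs) = (1 − 5272/33966)·384.9/5272 = 0.061676426.
deff = 0.052803291 / 0.061676426 = 0.8561.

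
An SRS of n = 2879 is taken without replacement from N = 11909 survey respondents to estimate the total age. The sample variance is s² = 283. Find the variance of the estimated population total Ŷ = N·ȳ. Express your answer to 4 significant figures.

1.057 × 10^7

Var(Ŷ) = N²·Var(ȳ) = N²·(1 − n/N)·s²/n.
f = 2879/11909 = 0.24174994; Var(ȳ) = 0.75825006·283/2879 = 0.07453448.
Var(Ŷ) = 11909² · 0.07453448 = 1.0570799 × 10^7.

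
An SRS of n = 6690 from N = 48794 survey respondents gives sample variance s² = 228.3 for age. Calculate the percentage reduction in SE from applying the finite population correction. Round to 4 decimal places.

7.1080

f = n/N = 6690/48794 = 0.13710702.
SE_no-fpc = √(s²/n) = 0.18473105; SE_fpc = √((1−f)s²/n) = 0.17160043.
Ratio = √(1−f) = 0.92892033. Reduction = 100·(1 − 0.92892033) = 7.1080%.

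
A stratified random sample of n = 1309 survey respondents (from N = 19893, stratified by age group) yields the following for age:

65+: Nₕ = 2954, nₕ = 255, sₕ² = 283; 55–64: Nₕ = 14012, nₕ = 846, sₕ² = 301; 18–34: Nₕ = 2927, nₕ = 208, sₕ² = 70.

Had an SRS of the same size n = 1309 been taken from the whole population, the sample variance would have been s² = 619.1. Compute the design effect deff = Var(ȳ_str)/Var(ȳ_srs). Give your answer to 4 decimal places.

Var(ȳ_str) = Σ Wₕ²(1−fₕ)sₕ²/nₕ with Wₕ = Nₕ/19893:
  65+: (2954/19893)²·(1−255/2954)·283/255 = 0.022359344
  55–64: (14012/19893)²·(1−846/14012)·301/846 = 0.16586301
  18–34: (2927/19893)²·(1−208/2927)·70/208 = 0.0067680891
  → Var(ȳ_str) = 0.19499044.
Var(ȳ_srs) = (1 − 1309/19893)·619.1/1309 = 0.44183496.
deff = 0.19499044 / 0.44183496 = 0.4413.

0.4413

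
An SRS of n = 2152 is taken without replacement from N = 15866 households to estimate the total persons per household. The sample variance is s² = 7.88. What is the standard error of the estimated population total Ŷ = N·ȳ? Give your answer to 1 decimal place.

892.6

Var(Ŷ) = N²·Var(ȳ) = N²·(1 − n/N)·s²/n.
f = 2152/15866 = 0.13563595; Var(ȳ) = 0.86436405·7.88/2152 = 0.0031650505.
Var(Ŷ) = 15866² · 0.0031650505 = 796738.02.
SE(Ŷ) = √(796738.02) = 892.6.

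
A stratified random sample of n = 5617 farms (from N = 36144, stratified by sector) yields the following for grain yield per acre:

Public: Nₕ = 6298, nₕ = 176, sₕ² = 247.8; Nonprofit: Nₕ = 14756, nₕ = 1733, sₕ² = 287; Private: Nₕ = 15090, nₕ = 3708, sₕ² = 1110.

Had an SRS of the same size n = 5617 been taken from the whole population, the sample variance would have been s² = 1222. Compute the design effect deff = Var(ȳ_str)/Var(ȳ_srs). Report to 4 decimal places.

0.5729

Var(ȳ_str) = Σ Wₕ²(1−fₕ)sₕ²/nₕ with Wₕ = Nₕ/36144:
  Public: (6298/36144)²·(1−176/6298)·247.8/176 = 0.041553938
  Nonprofit: (14756/36144)²·(1−1733/14756)·287/1733 = 0.024360747
  Private: (15090/36144)²·(1−3708/15090)·1110/3708 = 0.039356697
  → Var(ȳ_str) = 0.10527138.
Var(ȳ_srs) = (1 − 5617/36144)·1222/5617 = 0.18374465.
deff = 0.10527138 / 0.18374465 = 0.5729.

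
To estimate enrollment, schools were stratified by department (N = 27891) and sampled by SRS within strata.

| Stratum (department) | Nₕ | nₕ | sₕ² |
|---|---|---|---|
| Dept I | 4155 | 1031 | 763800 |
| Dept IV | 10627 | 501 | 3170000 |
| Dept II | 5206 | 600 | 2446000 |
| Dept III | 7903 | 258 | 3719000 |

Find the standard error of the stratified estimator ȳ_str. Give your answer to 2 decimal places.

Var(ȳ_str) = Σₕ Wₕ²(1 − fₕ)sₕ²/nₕ with Wₕ = Nₕ/N, N = 27891.
Dept I: Wₕ = 0.14897279; term = 0.14897279²·(1 − 0.24813478)·763800/1031 = 12.361605.
Dept IV: Wₕ = 0.38101897; term = 0.38101897²·(1 − 0.04714407)·3170000/501 = 875.26985.
Dept II: Wₕ = 0.18665519; term = 0.18665519²·(1 − 0.11525163)·2446000/600 = 125.66234.
Dept III: Wₕ = 0.28335305; term = 0.28335305²·(1 − 0.03264583)·3719000/258 = 1119.561.
Sum = 2132.8548.
SE = √(2132.8548) = 46.18.

46.18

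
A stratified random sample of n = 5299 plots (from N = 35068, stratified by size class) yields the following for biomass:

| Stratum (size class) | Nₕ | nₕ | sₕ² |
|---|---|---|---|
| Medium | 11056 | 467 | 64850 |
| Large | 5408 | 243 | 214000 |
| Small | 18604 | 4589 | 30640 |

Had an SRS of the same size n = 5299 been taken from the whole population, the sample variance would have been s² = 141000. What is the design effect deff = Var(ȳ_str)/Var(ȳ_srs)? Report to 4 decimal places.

Var(ȳ_str) = Σ Wₕ²(1−fₕ)sₕ²/nₕ with Wₕ = Nₕ/35068:
  Medium: (11056/35068)²·(1−467/11056)·64850/467 = 13.219776
  Large: (5408/35068)²·(1−243/5408)·214000/243 = 20.002879
  Small: (18604/35068)²·(1−4589/18604)·30640/4589 = 1.4156247
  → Var(ȳ_str) = 34.63828.
Var(ȳ_srs) = (1 − 5299/35068)·141000/5299 = 22.588034.
deff = 34.63828 / 22.588034 = 1.5335.

1.5335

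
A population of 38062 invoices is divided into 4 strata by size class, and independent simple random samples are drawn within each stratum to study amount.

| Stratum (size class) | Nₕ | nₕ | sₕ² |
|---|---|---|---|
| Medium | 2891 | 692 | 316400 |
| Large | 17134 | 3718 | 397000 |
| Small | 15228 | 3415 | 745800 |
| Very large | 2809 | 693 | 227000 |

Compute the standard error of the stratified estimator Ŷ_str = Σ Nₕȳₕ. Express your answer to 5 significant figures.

Var(Ŷ_str) = Σₕ Nₕ²(1 − fₕ)sₕ²/nₕ.
Medium: 2891²·(1 − 692/2891)·316400/692 = 2.9067234 × 10^9.
Large: 17134²·(1 − 3718/17134)·397000/3718 = 2.4544994 × 10^10.
Small: 15228²·(1 − 3415/15228)·745800/3415 = 3.9285722 × 10^10.
Very large: 2809²·(1 − 693/2809)·227000/693 = 1.9469734 × 10^9.
Sum = 6.8684413 × 10^10.
SE = √(6.8684413 × 10^10) = 262080.

262080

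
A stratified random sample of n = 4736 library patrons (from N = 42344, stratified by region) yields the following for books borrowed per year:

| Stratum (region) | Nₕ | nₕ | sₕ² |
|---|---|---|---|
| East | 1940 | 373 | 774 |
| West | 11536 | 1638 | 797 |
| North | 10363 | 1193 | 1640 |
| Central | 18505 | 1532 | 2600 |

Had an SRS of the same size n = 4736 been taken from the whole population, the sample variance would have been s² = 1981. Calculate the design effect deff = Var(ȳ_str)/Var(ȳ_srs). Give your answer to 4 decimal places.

Var(ȳ_str) = Σ Wₕ²(1−fₕ)sₕ²/nₕ with Wₕ = Nₕ/42344:
  East: (1940/42344)²·(1−373/1940)·774/373 = 0.0035181884
  West: (11536/42344)²·(1−1638/11536)·797/1638 = 0.030985846
  North: (10363/42344)²·(1−1193/10363)·1640/1193 = 0.072857535
  Central: (18505/42344)²·(1−1532/18505)·2600/1532 = 0.29728878
  → Var(ȳ_str) = 0.40465035.
Var(ȳ_srs) = (1 − 4736/42344)·1981/4736 = 0.37150199.
deff = 0.40465035 / 0.37150199 = 1.0892.

1.0892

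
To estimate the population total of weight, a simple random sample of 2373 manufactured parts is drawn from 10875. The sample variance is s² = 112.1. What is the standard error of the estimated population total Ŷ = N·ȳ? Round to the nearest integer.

Var(Ŷ) = N²·Var(ȳ) = N²·(1 − n/N)·s²/n.
f = 2373/10875 = 0.21820690; Var(ȳ) = 0.78179310·112.1/2373 = 0.036931735.
Var(Ŷ) = 10875² · 0.036931735 = 4.3677547 × 10^6.
SE(Ŷ) = √(4.3677547 × 10^6) = 2090.

2090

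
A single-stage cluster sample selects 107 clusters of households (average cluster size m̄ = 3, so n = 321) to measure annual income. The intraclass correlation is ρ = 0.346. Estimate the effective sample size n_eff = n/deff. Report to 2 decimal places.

189.72

deff = 1 + (3 − 1)·0.346 = 1 + 0.692 = 1.692.
n_eff = 321 / 1.692 = 189.72.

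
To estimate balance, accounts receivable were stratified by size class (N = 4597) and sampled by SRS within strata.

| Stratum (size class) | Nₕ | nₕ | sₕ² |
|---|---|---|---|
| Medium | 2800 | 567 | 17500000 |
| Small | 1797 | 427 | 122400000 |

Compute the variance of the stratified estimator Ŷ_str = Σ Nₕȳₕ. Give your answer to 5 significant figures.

8.9868 × 10^11

Var(Ŷ_str) = Σₕ Nₕ²(1 − fₕ)sₕ²/nₕ.
Medium: 2800²·(1 − 567/2800)·17500000/567 = 1.9297531 × 10^11.
Small: 1797²·(1 − 427/1797)·122400000/427 = 7.0570336 × 10^11.
Sum = 8.9867867 × 10^11.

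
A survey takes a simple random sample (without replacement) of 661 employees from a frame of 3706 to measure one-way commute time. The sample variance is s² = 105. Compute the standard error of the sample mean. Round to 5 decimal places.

Under SRS without replacement, Var(ȳ) = (1 − f)·s²/n with f = n/N = 661/3706 = 0.17835942.
Var(ȳ) = (1 − 0.17835942)·105/661 = 0.82164058·0.15885023 = 0.13051779.
SE(ȳ) = √(0.13051779) = 0.36127.

0.36127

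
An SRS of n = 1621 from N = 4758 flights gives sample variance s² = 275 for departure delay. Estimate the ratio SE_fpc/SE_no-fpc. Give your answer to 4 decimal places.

f = n/N = 1621/4758 = 0.34068937.
SE_no-fpc = √(s²/n) = 0.41188392; SE_fpc = √((1−f)s²/n) = 0.33444128.
Ratio = √(1−f) = 0.81197945.

0.8120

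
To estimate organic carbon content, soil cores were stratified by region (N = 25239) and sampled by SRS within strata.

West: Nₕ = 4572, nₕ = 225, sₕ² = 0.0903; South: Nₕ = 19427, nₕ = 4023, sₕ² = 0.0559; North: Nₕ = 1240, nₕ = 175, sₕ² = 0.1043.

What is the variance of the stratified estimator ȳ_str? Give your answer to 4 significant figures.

Var(ȳ_str) = Σₕ Wₕ²(1 − fₕ)sₕ²/nₕ with Wₕ = Nₕ/N, N = 25239.
West: Wₕ = 0.18114822; term = 0.18114822²·(1 − 0.04921260)·0.0903/225 = 1.2521513 × 10^-5.
South: Wₕ = 0.76972146; term = 0.76972146²·(1 − 0.20708293)·0.0559/4023 = 6.5276482 × 10^-6.
North: Wₕ = 0.04913031; term = 0.04913031²·(1 − 0.14112903)·0.1043/175 = 1.2355868 × 10^-6.
Sum = 2.0284748 × 10^-5.

2.028 × 10^-5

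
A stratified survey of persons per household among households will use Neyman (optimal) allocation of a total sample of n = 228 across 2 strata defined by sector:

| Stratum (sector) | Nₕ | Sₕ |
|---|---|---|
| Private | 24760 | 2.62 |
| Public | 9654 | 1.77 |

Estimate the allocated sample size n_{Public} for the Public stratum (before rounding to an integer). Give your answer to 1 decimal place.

Neyman allocation: nₕ = n·NₕSₕ / Σⱼ NⱼSⱼ.
Σ NⱼSⱼ = 24760·2.62 + 9654·1.77 = 81958.78.
n_{Public} = 228·9654·1.77 / 81958.78 = 47.5.

47.5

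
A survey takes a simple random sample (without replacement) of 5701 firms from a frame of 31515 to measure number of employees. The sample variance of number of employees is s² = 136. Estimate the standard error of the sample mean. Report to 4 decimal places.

0.1398

Under SRS without replacement, Var(ȳ) = (1 − f)·s²/n with f = n/N = 5701/31515 = 0.18089799.
Var(ȳ) = (1 − 0.18089799)·136/5701 = 0.81910201·0.023855464 = 0.019540059.
SE(ȳ) = √(0.019540059) = 0.1398.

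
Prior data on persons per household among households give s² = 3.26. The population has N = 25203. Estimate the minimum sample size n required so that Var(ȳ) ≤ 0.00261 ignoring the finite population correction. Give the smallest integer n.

1250

Without fpc, n₀ = s²/D = 3.26/0.00261 = 1249.0421.
Rounding up, n = 1250.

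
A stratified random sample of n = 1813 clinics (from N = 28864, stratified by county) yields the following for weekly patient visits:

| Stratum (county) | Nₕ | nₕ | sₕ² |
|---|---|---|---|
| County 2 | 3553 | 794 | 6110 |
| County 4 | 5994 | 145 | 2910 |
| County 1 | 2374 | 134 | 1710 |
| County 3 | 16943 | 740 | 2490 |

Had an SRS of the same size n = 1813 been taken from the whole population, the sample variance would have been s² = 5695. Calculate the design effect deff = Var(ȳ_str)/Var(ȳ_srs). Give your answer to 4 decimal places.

0.7219

Var(ȳ_str) = Σ Wₕ²(1−fₕ)sₕ²/nₕ with Wₕ = Nₕ/28864:
  County 2: (3553/28864)²·(1−794/3553)·6110/794 = 0.090542938
  County 4: (5994/28864)²·(1−145/5994)·2910/145 = 0.84452073
  County 1: (2374/28864)²·(1−134/2374)·1710/134 = 0.081452987
  County 3: (16943/28864)²·(1−740/16943)·2490/740 = 1.1087671
  → Var(ȳ_str) = 2.1252838.
Var(ȳ_srs) = (1 − 1813/28864)·5695/1813 = 2.9438978.
deff = 2.1252838 / 2.9438978 = 0.7219.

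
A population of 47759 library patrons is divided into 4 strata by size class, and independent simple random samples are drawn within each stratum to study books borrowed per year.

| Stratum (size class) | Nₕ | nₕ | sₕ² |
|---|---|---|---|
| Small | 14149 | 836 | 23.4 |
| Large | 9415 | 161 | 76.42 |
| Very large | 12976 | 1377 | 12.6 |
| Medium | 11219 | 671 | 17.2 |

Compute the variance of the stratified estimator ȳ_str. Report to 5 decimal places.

Var(ȳ_str) = Σₕ Wₕ²(1 − fₕ)sₕ²/nₕ with Wₕ = Nₕ/N, N = 47759.
Small: Wₕ = 0.29625830; term = 0.29625830²·(1 − 0.05908545)·23.4/836 = 0.0023115368.
Large: Wₕ = 0.19713562; term = 0.19713562²·(1 − 0.01710037)·76.42/161 = 0.018130949.
Very large: Wₕ = 0.27169748; term = 0.27169748²·(1 − 0.10611899)·12.6/1377 = 6.0379226 × 10^-4.
Medium: Wₕ = 0.23490860; term = 0.23490860²·(1 − 0.05980925)·17.2/671 = 0.0013299023.
Sum = 0.02237618.

0.02238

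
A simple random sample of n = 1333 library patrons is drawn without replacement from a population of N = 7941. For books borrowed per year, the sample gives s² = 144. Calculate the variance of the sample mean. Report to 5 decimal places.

0.08989

Under SRS without replacement, Var(ȳ) = (1 − f)·s²/n with f = n/N = 1333/7941 = 0.16786299.
Var(ȳ) = (1 − 0.16786299)·144/1333 = 0.83213701·0.10802701 = 0.08989327.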